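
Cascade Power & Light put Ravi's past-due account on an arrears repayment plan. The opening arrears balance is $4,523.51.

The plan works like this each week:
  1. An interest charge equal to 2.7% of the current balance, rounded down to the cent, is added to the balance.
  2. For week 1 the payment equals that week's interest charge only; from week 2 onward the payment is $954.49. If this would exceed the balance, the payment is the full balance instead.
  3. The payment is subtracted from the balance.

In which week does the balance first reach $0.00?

# | Opening | Interest | Payment | End bal
1 | $4,523.51 | $122.13 | $122.13 | $4,523.51
2 | $4,523.51 | $122.13 | $954.49 | $3,691.15
3 | $3,691.15 | $99.66 | $954.49 | $2,836.32
4 | $2,836.32 | $76.58 | $954.49 | $1,958.41
5 | $1,958.41 | $52.87 | $954.49 | $1,056.79
6 | $1,056.79 | $28.53 | $954.49 | $130.83
7 | $130.83 | $3.53 | $134.36 | $0.00
Balance reaches $0.00 in week 7.

7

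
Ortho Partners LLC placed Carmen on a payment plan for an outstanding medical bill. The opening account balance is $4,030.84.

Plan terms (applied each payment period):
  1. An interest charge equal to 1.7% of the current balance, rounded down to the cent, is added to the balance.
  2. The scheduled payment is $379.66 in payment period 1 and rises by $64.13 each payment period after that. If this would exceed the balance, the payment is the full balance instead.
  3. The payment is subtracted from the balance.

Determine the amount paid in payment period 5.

Payment period 1: $4,030.84 +$68.52 interest = $4,099.36; pay $379.66 → $3,719.70
Payment period 2: $3,719.70 +$63.23 interest = $3,782.93; pay $443.79 → $3,339.14
Payment period 3: $3,339.14 +$56.76 interest = $3,395.90; pay $507.92 → $2,887.98
Payment period 4: $2,887.98 +$49.09 interest = $2,937.07; pay $572.05 → $2,365.02
Payment period 5: $2,365.02 +$40.20 interest = $2,405.22; pay $636.18 → $1,769.04

$636.18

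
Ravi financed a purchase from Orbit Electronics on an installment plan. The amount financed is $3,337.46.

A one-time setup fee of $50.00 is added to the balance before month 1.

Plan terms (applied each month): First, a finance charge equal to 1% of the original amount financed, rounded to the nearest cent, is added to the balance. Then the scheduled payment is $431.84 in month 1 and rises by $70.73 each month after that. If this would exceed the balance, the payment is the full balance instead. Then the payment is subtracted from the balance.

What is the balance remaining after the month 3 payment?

Month 1: opening $3,387.46; interest $33.37 → $3,420.83; payment $431.84; balance $2,988.99
Month 2: opening $2,988.99; interest $33.37 → $3,022.36; payment $502.57; balance $2,519.79
Month 3: opening $2,519.79; interest $33.37 → $2,553.16; payment $573.30; balance $1,979.86

$1,979.86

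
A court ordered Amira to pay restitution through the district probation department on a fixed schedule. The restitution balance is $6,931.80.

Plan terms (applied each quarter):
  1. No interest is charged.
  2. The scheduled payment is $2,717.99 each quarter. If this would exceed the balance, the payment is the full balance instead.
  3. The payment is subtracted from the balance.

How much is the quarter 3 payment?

$1,495.82

Quarter 1: opening $6,931.80; payment $2,717.99; balance $4,213.81
Quarter 2: opening $4,213.81; payment $2,717.99; balance $1,495.82
Quarter 3: opening $1,495.82; payment $1,495.82; balance $0.00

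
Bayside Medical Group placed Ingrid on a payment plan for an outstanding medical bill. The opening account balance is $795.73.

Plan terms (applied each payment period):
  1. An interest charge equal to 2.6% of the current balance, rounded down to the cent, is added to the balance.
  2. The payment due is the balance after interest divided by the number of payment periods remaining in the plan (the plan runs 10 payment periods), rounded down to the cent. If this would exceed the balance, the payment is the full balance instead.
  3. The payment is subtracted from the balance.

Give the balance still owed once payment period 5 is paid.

$452.35

Payment period 1: $795.73 +$20.68 interest = $816.41; pay $81.64 → $734.77
Payment period 2: $734.77 +$19.10 interest = $753.87; pay $83.76 → $670.11
Payment period 3: $670.11 +$17.42 interest = $687.53; pay $85.94 → $601.59
Payment period 4: $601.59 +$15.64 interest = $617.23; pay $88.17 → $529.06
Payment period 5: $529.06 +$13.75 interest = $542.81; pay $90.46 → $452.35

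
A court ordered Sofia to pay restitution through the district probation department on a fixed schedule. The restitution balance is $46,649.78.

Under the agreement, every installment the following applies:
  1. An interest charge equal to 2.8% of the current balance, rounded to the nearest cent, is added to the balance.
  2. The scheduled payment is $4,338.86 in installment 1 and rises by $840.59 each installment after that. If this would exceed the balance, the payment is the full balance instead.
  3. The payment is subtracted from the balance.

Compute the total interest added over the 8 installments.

Installment 1: opening $46,649.78; interest $1,306.19 → $47,955.97; payment $4,338.86; balance $43,617.11
Installment 2: opening $43,617.11; interest $1,221.28 → $44,838.39; payment $5,179.45; balance $39,658.94
Installment 3: opening $39,658.94; interest $1,110.45 → $40,769.39; payment $6,020.04; balance $34,749.35
Installment 4: opening $34,749.35; interest $972.98 → $35,722.33; payment $6,860.63; balance $28,861.70
Installment 5: opening $28,861.70; interest $808.13 → $29,669.83; payment $7,701.22; balance $21,968.61
Installment 6: opening $21,968.61; interest $615.12 → $22,583.73; payment $8,541.81; balance $14,041.92
Installment 7: opening $14,041.92; interest $393.17 → $14,435.09; payment $9,382.40; balance $5,052.69
Installment 8: opening $5,052.69; interest $141.48 → $5,194.17; payment $5,194.17; balance $0.00
Total interest: $1,306.19 + $1,221.28 + $1,110.45 + $972.98 + $808.13 + $615.12 + $393.17 + $141.48 = $6,568.80

$6,568.80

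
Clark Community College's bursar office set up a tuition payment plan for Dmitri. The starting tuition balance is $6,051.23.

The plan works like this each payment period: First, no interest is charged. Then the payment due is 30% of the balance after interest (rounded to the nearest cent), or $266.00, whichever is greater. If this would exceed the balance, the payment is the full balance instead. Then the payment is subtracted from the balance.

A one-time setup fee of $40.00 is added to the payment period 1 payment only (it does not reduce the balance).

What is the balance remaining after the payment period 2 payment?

# | Opening | Payment | Fee | End bal
1 | $6,051.23 | $1,815.37 | $40.00 | $4,235.86
2 | $4,235.86 | $1,270.76 | — | $2,965.10

$2,965.10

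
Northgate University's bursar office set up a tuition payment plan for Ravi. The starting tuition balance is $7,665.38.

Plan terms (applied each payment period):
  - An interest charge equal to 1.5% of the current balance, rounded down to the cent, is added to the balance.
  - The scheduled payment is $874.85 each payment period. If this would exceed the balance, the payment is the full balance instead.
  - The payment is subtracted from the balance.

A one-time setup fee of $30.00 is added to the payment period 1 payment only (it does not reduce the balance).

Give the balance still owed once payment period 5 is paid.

Payment period 1: opening $7,665.38; interest $114.98 → $7,780.36; payment $874.85 (+ $30.00 fee); balance $6,905.51
Payment period 2: opening $6,905.51; interest $103.58 → $7,009.09; payment $874.85; balance $6,134.24
Payment period 3: opening $6,134.24; interest $92.01 → $6,226.25; payment $874.85; balance $5,351.40
Payment period 4: opening $5,351.40; interest $80.27 → $5,431.67; payment $874.85; balance $4,556.82
Payment period 5: opening $4,556.82; interest $68.35 → $4,625.17; payment $874.85; balance $3,750.32

$3,750.32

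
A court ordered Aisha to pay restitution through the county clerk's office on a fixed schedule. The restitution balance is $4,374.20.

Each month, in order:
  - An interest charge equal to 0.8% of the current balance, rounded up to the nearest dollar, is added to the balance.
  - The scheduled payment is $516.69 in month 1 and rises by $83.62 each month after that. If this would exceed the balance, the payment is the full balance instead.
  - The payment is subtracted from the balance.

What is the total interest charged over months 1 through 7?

$143.00

# | Opening | Interest | Payment | End bal
1 | $4,374.20 | $35.00 | $516.69 | $3,892.51
2 | $3,892.51 | $32.00 | $600.31 | $3,324.20
3 | $3,324.20 | $27.00 | $683.93 | $2,667.27
4 | $2,667.27 | $22.00 | $767.55 | $1,921.72
5 | $1,921.72 | $16.00 | $851.17 | $1,086.55
6 | $1,086.55 | $9.00 | $934.79 | $160.76
7 | $160.76 | $2.00 | $162.76 | $0.00
Total interest: $35.00 + $32.00 + $27.00 + $22.00 + $16.00 + $9.00 + $2.00 = $143.00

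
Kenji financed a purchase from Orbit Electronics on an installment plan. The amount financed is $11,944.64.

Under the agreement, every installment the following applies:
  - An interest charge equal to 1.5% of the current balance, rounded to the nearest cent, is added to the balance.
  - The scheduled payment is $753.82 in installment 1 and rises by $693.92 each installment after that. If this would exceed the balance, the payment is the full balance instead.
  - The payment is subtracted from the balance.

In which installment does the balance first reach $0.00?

# | Opening | Interest | Payment | End bal
1 | $11,944.64 | $179.17 | $753.82 | $11,369.99
2 | $11,369.99 | $170.55 | $1,447.74 | $10,092.80
3 | $10,092.80 | $151.39 | $2,141.66 | $8,102.53
4 | $8,102.53 | $121.54 | $2,835.58 | $5,388.49
5 | $5,388.49 | $80.83 | $3,529.50 | $1,939.82
6 | $1,939.82 | $29.10 | $1,968.92 | $0.00
Balance reaches $0.00 in installment 6.

6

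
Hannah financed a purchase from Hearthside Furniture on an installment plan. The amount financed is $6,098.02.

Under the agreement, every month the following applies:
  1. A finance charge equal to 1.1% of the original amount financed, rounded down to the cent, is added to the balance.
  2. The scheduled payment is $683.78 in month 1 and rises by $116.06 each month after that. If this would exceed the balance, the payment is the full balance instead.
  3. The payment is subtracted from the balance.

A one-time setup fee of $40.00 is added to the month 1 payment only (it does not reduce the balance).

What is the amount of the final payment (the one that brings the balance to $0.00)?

$723.93

Month 1: opening $6,098.02; interest $67.07 → $6,165.09; payment $683.78 (+ $40.00 fee); balance $5,481.31
Month 2: opening $5,481.31; interest $67.07 → $5,548.38; payment $799.84; balance $4,748.54
Month 3: opening $4,748.54; interest $67.07 → $4,815.61; payment $915.90; balance $3,899.71
Month 4: opening $3,899.71; interest $67.07 → $3,966.78; payment $1,031.96; balance $2,934.82
Month 5: opening $2,934.82; interest $67.07 → $3,001.89; payment $1,148.02; balance $1,853.87
Month 6: opening $1,853.87; interest $67.07 → $1,920.94; payment $1,264.08; balance $656.86
Month 7: opening $656.86; interest $67.07 → $723.93; payment $723.93; balance $0.00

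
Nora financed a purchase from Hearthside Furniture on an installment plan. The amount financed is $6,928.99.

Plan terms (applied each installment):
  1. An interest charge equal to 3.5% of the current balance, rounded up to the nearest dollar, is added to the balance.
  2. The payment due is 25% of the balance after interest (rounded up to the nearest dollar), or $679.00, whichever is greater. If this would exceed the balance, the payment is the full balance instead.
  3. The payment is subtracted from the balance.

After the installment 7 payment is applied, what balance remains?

$683.99

Installment 1: opening $6,928.99; interest $243.00 → $7,171.99; payment $1,793.00; balance $5,378.99
Installment 2: opening $5,378.99; interest $189.00 → $5,567.99; payment $1,392.00; balance $4,175.99
Installment 3: opening $4,175.99; interest $147.00 → $4,322.99; payment $1,081.00; balance $3,241.99
Installment 4: opening $3,241.99; interest $114.00 → $3,355.99; payment $839.00; balance $2,516.99
Installment 5: opening $2,516.99; interest $89.00 → $2,605.99; payment $679.00; balance $1,926.99
Installment 6: opening $1,926.99; interest $68.00 → $1,994.99; payment $679.00; balance $1,315.99
Installment 7: opening $1,315.99; interest $47.00 → $1,362.99; payment $679.00; balance $683.99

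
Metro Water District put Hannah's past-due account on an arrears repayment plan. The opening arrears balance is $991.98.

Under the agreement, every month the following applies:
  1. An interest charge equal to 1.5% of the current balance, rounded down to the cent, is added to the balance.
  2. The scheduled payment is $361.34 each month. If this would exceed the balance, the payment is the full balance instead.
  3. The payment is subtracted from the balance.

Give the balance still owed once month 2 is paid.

$293.85

Month 1: $991.98 +$14.87 interest = $1,006.85; pay $361.34 → $645.51
Month 2: $645.51 +$9.68 interest = $655.19; pay $361.34 → $293.85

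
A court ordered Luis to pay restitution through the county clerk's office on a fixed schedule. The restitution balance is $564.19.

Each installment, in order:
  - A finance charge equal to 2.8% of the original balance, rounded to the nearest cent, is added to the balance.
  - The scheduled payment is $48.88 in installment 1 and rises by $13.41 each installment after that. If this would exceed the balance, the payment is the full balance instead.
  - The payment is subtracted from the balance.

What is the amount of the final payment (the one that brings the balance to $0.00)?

$66.82

Installment 1: $564.19 +$15.80 interest = $579.99; pay $48.88 → $531.11
Installment 2: $531.11 +$15.80 interest = $546.91; pay $62.29 → $484.62
Installment 3: $484.62 +$15.80 interest = $500.42; pay $75.70 → $424.72
Installment 4: $424.72 +$15.80 interest = $440.52; pay $89.11 → $351.41
Installment 5: $351.41 +$15.80 interest = $367.21; pay $102.52 → $264.69
Installment 6: $264.69 +$15.80 interest = $280.49; pay $115.93 → $164.56
Installment 7: $164.56 +$15.80 interest = $180.36; pay $129.34 → $51.02
Installment 8: $51.02 +$15.80 interest = $66.82; pay $66.82 → $0.00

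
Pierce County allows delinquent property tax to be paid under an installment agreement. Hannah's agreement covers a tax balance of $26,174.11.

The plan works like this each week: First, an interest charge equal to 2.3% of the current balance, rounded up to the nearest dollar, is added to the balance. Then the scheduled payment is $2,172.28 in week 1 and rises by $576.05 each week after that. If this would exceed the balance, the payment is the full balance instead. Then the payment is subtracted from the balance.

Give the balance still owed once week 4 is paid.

Week 1: opening $26,174.11; interest $603.00 → $26,777.11; payment $2,172.28; balance $24,604.83
Week 2: opening $24,604.83; interest $566.00 → $25,170.83; payment $2,748.33; balance $22,422.50
Week 3: opening $22,422.50; interest $516.00 → $22,938.50; payment $3,324.38; balance $19,614.12
Week 4: opening $19,614.12; interest $452.00 → $20,066.12; payment $3,900.43; balance $16,165.69

$16,165.69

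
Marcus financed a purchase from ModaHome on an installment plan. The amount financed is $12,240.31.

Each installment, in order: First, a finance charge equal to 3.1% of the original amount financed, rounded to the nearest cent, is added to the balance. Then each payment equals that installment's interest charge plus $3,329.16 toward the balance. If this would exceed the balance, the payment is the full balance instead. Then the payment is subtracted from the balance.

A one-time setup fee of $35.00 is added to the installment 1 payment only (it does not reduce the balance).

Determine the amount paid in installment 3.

$3,708.61

Installment 1: opening $12,240.31; interest $379.45 → $12,619.76; payment $3,708.61 (+ $35.00 fee); balance $8,911.15
Installment 2: opening $8,911.15; interest $379.45 → $9,290.60; payment $3,708.61; balance $5,581.99
Installment 3: opening $5,581.99; interest $379.45 → $5,961.44; payment $3,708.61; balance $2,252.83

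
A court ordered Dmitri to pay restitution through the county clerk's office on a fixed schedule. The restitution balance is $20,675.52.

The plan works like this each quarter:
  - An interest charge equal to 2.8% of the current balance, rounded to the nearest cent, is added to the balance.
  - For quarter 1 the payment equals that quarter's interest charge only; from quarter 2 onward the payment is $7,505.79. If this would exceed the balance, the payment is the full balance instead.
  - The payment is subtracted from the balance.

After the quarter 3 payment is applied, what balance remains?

Quarter 1: $20,675.52 +$578.91 interest = $21,254.43; pay $578.91 → $20,675.52
Quarter 2: $20,675.52 +$578.91 interest = $21,254.43; pay $7,505.79 → $13,748.64
Quarter 3: $13,748.64 +$384.96 interest = $14,133.60; pay $7,505.79 → $6,627.81

$6,627.81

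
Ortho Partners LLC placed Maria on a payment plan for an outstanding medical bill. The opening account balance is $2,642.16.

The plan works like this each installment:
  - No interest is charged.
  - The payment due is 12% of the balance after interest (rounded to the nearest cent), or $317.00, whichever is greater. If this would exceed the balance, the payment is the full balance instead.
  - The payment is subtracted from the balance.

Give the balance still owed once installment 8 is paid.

$106.10

Installment 1: opening $2,642.16; payment $317.06; balance $2,325.10
Installment 2: opening $2,325.10; payment $317.00; balance $2,008.10
Installment 3: opening $2,008.10; payment $317.00; balance $1,691.10
Installment 4: opening $1,691.10; payment $317.00; balance $1,374.10
Installment 5: opening $1,374.10; payment $317.00; balance $1,057.10
Installment 6: opening $1,057.10; payment $317.00; balance $740.10
Installment 7: opening $740.10; payment $317.00; balance $423.10
Installment 8: opening $423.10; payment $317.00; balance $106.10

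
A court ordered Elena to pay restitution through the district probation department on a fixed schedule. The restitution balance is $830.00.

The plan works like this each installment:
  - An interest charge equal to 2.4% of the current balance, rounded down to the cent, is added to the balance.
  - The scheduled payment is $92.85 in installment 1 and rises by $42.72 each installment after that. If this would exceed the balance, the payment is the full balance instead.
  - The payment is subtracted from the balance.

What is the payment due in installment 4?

$221.01

Installment 1: $830.00 +$19.92 interest = $849.92; pay $92.85 → $757.07
Installment 2: $757.07 +$18.16 interest = $775.23; pay $135.57 → $639.66
Installment 3: $639.66 +$15.35 interest = $655.01; pay $178.29 → $476.72
Installment 4: $476.72 +$11.44 interest = $488.16; pay $221.01 → $267.15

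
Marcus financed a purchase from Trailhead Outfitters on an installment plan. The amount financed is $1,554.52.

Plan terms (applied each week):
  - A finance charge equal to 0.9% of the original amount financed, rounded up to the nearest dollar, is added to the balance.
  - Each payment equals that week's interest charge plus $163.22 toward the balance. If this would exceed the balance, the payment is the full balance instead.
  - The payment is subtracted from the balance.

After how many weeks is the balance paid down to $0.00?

10

Week 1: opening $1,554.52; interest $14.00 → $1,568.52; payment $177.22; balance $1,391.30
Week 2: opening $1,391.30; interest $14.00 → $1,405.30; payment $177.22; balance $1,228.08
Week 3: opening $1,228.08; interest $14.00 → $1,242.08; payment $177.22; balance $1,064.86
Week 4: opening $1,064.86; interest $14.00 → $1,078.86; payment $177.22; balance $901.64
Week 5: opening $901.64; interest $14.00 → $915.64; payment $177.22; balance $738.42
Week 6: opening $738.42; interest $14.00 → $752.42; payment $177.22; balance $575.20
Week 7: opening $575.20; interest $14.00 → $589.20; payment $177.22; balance $411.98
Week 8: opening $411.98; interest $14.00 → $425.98; payment $177.22; balance $248.76
Week 9: opening $248.76; interest $14.00 → $262.76; payment $177.22; balance $85.54
Week 10: opening $85.54; interest $14.00 → $99.54; payment $99.54; balance $0.00
Balance reaches $0.00 in week 10.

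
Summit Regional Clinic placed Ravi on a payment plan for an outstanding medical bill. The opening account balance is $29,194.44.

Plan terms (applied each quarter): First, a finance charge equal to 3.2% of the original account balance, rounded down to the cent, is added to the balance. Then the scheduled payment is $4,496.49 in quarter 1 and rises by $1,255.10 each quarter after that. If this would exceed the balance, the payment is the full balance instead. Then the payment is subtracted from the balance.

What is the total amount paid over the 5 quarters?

$33,865.54

Quarter 1: $29,194.44 +$934.22 interest = $30,128.66; pay $4,496.49 → $25,632.17
Quarter 2: $25,632.17 +$934.22 interest = $26,566.39; pay $5,751.59 → $20,814.80
Quarter 3: $20,814.80 +$934.22 interest = $21,749.02; pay $7,006.69 → $14,742.33
Quarter 4: $14,742.33 +$934.22 interest = $15,676.55; pay $8,261.79 → $7,414.76
Quarter 5: $7,414.76 +$934.22 interest = $8,348.98; pay $8,348.98 → $0.00
Total paid: $33,865.54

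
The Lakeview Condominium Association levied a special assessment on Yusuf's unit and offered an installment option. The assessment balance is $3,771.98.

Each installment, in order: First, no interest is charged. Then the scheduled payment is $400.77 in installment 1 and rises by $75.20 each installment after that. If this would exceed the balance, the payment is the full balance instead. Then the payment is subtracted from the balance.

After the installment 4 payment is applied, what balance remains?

Installment 1: opening $3,771.98; payment $400.77; balance $3,371.21
Installment 2: opening $3,371.21; payment $475.97; balance $2,895.24
Installment 3: opening $2,895.24; payment $551.17; balance $2,344.07
Installment 4: opening $2,344.07; payment $626.37; balance $1,717.70

$1,717.70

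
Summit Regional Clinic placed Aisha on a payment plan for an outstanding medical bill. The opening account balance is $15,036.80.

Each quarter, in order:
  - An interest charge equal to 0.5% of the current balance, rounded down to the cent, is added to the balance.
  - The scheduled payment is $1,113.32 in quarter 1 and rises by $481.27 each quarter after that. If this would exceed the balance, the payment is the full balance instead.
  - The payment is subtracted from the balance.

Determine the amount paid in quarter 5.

Quarter 1: $15,036.80 +$75.18 interest = $15,111.98; pay $1,113.32 → $13,998.66
Quarter 2: $13,998.66 +$69.99 interest = $14,068.65; pay $1,594.59 → $12,474.06
Quarter 3: $12,474.06 +$62.37 interest = $12,536.43; pay $2,075.86 → $10,460.57
Quarter 4: $10,460.57 +$52.30 interest = $10,512.87; pay $2,557.13 → $7,955.74
Quarter 5: $7,955.74 +$39.77 interest = $7,995.51; pay $3,038.40 → $4,957.11

$3,038.40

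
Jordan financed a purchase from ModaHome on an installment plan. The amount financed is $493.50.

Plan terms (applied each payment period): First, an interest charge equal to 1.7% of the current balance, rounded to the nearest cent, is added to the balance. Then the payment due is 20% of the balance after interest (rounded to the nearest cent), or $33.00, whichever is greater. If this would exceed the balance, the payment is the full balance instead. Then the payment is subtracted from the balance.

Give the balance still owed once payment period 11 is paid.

Payment period 1: opening $493.50; interest $8.39 → $501.89; payment $100.38; balance $401.51
Payment period 2: opening $401.51; interest $6.83 → $408.34; payment $81.67; balance $326.67
Payment period 3: opening $326.67; interest $5.55 → $332.22; payment $66.44; balance $265.78
Payment period 4: opening $265.78; interest $4.52 → $270.30; payment $54.06; balance $216.24
Payment period 5: opening $216.24; interest $3.68 → $219.92; payment $43.98; balance $175.94
Payment period 6: opening $175.94; interest $2.99 → $178.93; payment $35.79; balance $143.14
Payment period 7: opening $143.14; interest $2.43 → $145.57; payment $33.00; balance $112.57
Payment period 8: opening $112.57; interest $1.91 → $114.48; payment $33.00; balance $81.48
Payment period 9: opening $81.48; interest $1.39 → $82.87; payment $33.00; balance $49.87
Payment period 10: opening $49.87; interest $0.85 → $50.72; payment $33.00; balance $17.72
Payment period 11: opening $17.72; interest $0.30 → $18.02; payment $18.02; balance $0.00

$0.00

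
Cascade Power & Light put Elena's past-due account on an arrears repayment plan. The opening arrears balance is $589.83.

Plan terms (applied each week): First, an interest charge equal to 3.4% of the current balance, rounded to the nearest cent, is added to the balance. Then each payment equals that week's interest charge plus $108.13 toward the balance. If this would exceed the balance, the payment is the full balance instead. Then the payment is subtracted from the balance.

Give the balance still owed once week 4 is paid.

Week 1: opening $589.83; interest $20.05 → $609.88; payment $128.18; balance $481.70
Week 2: opening $481.70; interest $16.38 → $498.08; payment $124.51; balance $373.57
Week 3: opening $373.57; interest $12.70 → $386.27; payment $120.83; balance $265.44
Week 4: opening $265.44; interest $9.02 → $274.46; payment $117.15; balance $157.31

$157.31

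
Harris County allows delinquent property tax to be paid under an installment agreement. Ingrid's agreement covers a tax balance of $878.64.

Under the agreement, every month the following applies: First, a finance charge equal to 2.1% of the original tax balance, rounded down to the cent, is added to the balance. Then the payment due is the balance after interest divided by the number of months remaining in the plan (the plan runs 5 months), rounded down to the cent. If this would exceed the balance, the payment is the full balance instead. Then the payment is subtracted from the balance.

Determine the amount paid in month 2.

$184.03

Month 1: opening $878.64; interest $18.45 → $897.09; payment $179.41; balance $717.68
Month 2: opening $717.68; interest $18.45 → $736.13; payment $184.03; balance $552.10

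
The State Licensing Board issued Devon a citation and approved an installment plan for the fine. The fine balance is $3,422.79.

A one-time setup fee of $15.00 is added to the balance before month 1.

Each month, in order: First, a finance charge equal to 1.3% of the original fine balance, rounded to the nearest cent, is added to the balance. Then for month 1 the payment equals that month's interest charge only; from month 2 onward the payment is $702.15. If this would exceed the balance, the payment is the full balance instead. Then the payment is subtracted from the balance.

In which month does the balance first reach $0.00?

Month 1: opening $3,437.79; interest $44.50 → $3,482.29; payment $44.50; balance $3,437.79
Month 2: opening $3,437.79; interest $44.50 → $3,482.29; payment $702.15; balance $2,780.14
Month 3: opening $2,780.14; interest $44.50 → $2,824.64; payment $702.15; balance $2,122.49
Month 4: opening $2,122.49; interest $44.50 → $2,166.99; payment $702.15; balance $1,464.84
Month 5: opening $1,464.84; interest $44.50 → $1,509.34; payment $702.15; balance $807.19
Month 6: opening $807.19; interest $44.50 → $851.69; payment $702.15; balance $149.54
Month 7: opening $149.54; interest $44.50 → $194.04; payment $194.04; balance $0.00
Balance reaches $0.00 in month 7.

7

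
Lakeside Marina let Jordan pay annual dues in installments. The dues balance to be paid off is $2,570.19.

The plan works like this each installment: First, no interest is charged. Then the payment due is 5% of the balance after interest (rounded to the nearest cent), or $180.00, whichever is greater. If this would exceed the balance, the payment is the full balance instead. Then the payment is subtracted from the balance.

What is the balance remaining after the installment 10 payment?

Installment 1: opening $2,570.19; payment $180.00; balance $2,390.19
Installment 2: opening $2,390.19; payment $180.00; balance $2,210.19
Installment 3: opening $2,210.19; payment $180.00; balance $2,030.19
Installment 4: opening $2,030.19; payment $180.00; balance $1,850.19
Installment 5: opening $1,850.19; payment $180.00; balance $1,670.19
Installment 6: opening $1,670.19; payment $180.00; balance $1,490.19
Installment 7: opening $1,490.19; payment $180.00; balance $1,310.19
Installment 8: opening $1,310.19; payment $180.00; balance $1,130.19
Installment 9: opening $1,130.19; payment $180.00; balance $950.19
Installment 10: opening $950.19; payment $180.00; balance $770.19

$770.19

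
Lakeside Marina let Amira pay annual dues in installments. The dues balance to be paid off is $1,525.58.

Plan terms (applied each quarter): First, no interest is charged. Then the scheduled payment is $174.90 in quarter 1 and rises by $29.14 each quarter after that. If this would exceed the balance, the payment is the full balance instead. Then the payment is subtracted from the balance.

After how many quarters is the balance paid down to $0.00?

Quarter 1: $1,525.58 − $174.90 → $1,350.68
Quarter 2: $1,350.68 − $204.04 → $1,146.64
Quarter 3: $1,146.64 − $233.18 → $913.46
Quarter 4: $913.46 − $262.32 → $651.14
Quarter 5: $651.14 − $291.46 → $359.68
Quarter 6: $359.68 − $320.60 → $39.08
Quarter 7: $39.08 − $39.08 → $0.00
Balance reaches $0.00 in quarter 7.

7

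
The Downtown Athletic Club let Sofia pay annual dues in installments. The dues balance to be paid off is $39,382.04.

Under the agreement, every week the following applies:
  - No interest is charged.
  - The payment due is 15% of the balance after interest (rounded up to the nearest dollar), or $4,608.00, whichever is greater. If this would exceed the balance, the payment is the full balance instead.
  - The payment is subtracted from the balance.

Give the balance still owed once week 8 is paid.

$804.04

Week 1: opening $39,382.04; payment $5,908.00; balance $33,474.04
Week 2: opening $33,474.04; payment $5,022.00; balance $28,452.04
Week 3: opening $28,452.04; payment $4,608.00; balance $23,844.04
Week 4: opening $23,844.04; payment $4,608.00; balance $19,236.04
Week 5: opening $19,236.04; payment $4,608.00; balance $14,628.04
Week 6: opening $14,628.04; payment $4,608.00; balance $10,020.04
Week 7: opening $10,020.04; payment $4,608.00; balance $5,412.04
Week 8: opening $5,412.04; payment $4,608.00; balance $804.04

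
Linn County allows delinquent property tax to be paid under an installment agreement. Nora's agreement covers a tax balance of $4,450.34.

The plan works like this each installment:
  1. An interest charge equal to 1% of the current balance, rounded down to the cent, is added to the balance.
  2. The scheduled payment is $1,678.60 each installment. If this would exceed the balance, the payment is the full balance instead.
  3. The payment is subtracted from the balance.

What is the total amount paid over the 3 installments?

Installment 1: $4,450.34 +$44.50 interest = $4,494.84; pay $1,678.60 → $2,816.24
Installment 2: $2,816.24 +$28.16 interest = $2,844.40; pay $1,678.60 → $1,165.80
Installment 3: $1,165.80 +$11.65 interest = $1,177.45; pay $1,177.45 → $0.00
Total paid: $4,534.65

$4,534.65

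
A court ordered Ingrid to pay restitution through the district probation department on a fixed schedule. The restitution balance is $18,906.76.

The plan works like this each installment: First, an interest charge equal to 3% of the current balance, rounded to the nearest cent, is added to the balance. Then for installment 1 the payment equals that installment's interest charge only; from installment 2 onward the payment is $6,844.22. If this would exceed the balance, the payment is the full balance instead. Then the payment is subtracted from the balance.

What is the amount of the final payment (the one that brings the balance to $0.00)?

$6,349.34

Installment 1: $18,906.76 +$567.20 interest = $19,473.96; pay $567.20 → $18,906.76
Installment 2: $18,906.76 +$567.20 interest = $19,473.96; pay $6,844.22 → $12,629.74
Installment 3: $12,629.74 +$378.89 interest = $13,008.63; pay $6,844.22 → $6,164.41
Installment 4: $6,164.41 +$184.93 interest = $6,349.34; pay $6,349.34 → $0.00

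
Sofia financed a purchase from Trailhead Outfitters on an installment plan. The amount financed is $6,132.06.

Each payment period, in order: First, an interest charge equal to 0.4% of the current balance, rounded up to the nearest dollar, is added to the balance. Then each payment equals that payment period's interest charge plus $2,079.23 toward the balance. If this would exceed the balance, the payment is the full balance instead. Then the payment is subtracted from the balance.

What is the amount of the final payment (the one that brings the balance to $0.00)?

$1,981.60

Payment period 1: $6,132.06 +$25.00 interest = $6,157.06; pay $2,104.23 → $4,052.83
Payment period 2: $4,052.83 +$17.00 interest = $4,069.83; pay $2,096.23 → $1,973.60
Payment period 3: $1,973.60 +$8.00 interest = $1,981.60; pay $1,981.60 → $0.00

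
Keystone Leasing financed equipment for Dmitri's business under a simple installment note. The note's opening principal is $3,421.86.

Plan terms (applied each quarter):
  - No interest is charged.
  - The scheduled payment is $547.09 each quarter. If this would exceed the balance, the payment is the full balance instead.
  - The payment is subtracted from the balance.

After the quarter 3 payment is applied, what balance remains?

Quarter 1: opening $3,421.86; payment $547.09; balance $2,874.77
Quarter 2: opening $2,874.77; payment $547.09; balance $2,327.68
Quarter 3: opening $2,327.68; payment $547.09; balance $1,780.59

$1,780.59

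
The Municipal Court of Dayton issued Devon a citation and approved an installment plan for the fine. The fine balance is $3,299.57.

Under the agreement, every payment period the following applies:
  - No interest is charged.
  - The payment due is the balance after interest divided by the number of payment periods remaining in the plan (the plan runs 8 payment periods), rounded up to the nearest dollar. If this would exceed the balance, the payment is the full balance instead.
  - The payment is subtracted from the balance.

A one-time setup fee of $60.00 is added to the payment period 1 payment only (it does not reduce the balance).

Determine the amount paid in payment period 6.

Payment period 1: opening $3,299.57; payment $413.00 (+ $60.00 fee); balance $2,886.57
Payment period 2: opening $2,886.57; payment $413.00; balance $2,473.57
Payment period 3: opening $2,473.57; payment $413.00; balance $2,060.57
Payment period 4: opening $2,060.57; payment $413.00; balance $1,647.57
Payment period 5: opening $1,647.57; payment $412.00; balance $1,235.57
Payment period 6: opening $1,235.57; payment $412.00; balance $823.57

$412.00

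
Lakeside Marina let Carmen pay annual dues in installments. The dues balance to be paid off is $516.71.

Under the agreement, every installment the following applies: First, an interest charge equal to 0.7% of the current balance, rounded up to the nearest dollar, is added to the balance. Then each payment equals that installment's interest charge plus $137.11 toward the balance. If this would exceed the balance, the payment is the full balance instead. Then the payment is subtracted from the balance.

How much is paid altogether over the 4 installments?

$526.71

Installment 1: opening $516.71; interest $4.00 → $520.71; payment $141.11; balance $379.60
Installment 2: opening $379.60; interest $3.00 → $382.60; payment $140.11; balance $242.49
Installment 3: opening $242.49; interest $2.00 → $244.49; payment $139.11; balance $105.38
Installment 4: opening $105.38; interest $1.00 → $106.38; payment $106.38; balance $0.00
Total paid: $526.71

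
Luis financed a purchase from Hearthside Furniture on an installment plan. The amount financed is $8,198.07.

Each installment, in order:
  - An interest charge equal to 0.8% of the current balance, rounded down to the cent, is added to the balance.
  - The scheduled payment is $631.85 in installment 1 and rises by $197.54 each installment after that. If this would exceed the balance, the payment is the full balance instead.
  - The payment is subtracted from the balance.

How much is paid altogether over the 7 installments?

Installment 1: opening $8,198.07; interest $65.58 → $8,263.65; payment $631.85; balance $7,631.80
Installment 2: opening $7,631.80; interest $61.05 → $7,692.85; payment $829.39; balance $6,863.46
Installment 3: opening $6,863.46; interest $54.90 → $6,918.36; payment $1,026.93; balance $5,891.43
Installment 4: opening $5,891.43; interest $47.13 → $5,938.56; payment $1,224.47; balance $4,714.09
Installment 5: opening $4,714.09; interest $37.71 → $4,751.80; payment $1,422.01; balance $3,329.79
Installment 6: opening $3,329.79; interest $26.63 → $3,356.42; payment $1,619.55; balance $1,736.87
Installment 7: opening $1,736.87; interest $13.89 → $1,750.76; payment $1,750.76; balance $0.00
Total paid: $8,504.96

$8,504.96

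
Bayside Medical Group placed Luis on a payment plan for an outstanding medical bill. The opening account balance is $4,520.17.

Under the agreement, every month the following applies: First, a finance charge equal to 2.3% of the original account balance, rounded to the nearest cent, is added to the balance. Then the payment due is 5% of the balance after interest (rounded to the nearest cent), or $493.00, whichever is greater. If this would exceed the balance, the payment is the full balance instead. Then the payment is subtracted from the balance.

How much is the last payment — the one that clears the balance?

$344.69

Month 1: $4,520.17 +$103.96 interest = $4,624.13; pay $493.00 → $4,131.13
Month 2: $4,131.13 +$103.96 interest = $4,235.09; pay $493.00 → $3,742.09
Month 3: $3,742.09 +$103.96 interest = $3,846.05; pay $493.00 → $3,353.05
Month 4: $3,353.05 +$103.96 interest = $3,457.01; pay $493.00 → $2,964.01
Month 5: $2,964.01 +$103.96 interest = $3,067.97; pay $493.00 → $2,574.97
Month 6: $2,574.97 +$103.96 interest = $2,678.93; pay $493.00 → $2,185.93
Month 7: $2,185.93 +$103.96 interest = $2,289.89; pay $493.00 → $1,796.89
Month 8: $1,796.89 +$103.96 interest = $1,900.85; pay $493.00 → $1,407.85
Month 9: $1,407.85 +$103.96 interest = $1,511.81; pay $493.00 → $1,018.81
Month 10: $1,018.81 +$103.96 interest = $1,122.77; pay $493.00 → $629.77
Month 11: $629.77 +$103.96 interest = $733.73; pay $493.00 → $240.73
Month 12: $240.73 +$103.96 interest = $344.69; pay $344.69 → $0.00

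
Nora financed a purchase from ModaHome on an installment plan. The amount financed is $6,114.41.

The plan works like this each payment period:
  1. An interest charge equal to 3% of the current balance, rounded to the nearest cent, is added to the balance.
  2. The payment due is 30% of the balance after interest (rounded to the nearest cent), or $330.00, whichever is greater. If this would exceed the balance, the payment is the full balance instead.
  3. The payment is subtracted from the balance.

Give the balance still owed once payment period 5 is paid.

$1,191.33

# | Opening | Interest | Payment | End bal
1 | $6,114.41 | $183.43 | $1,889.35 | $4,408.49
2 | $4,408.49 | $132.25 | $1,362.22 | $3,178.52
3 | $3,178.52 | $95.36 | $982.16 | $2,291.72
4 | $2,291.72 | $68.75 | $708.14 | $1,652.33
5 | $1,652.33 | $49.57 | $510.57 | $1,191.33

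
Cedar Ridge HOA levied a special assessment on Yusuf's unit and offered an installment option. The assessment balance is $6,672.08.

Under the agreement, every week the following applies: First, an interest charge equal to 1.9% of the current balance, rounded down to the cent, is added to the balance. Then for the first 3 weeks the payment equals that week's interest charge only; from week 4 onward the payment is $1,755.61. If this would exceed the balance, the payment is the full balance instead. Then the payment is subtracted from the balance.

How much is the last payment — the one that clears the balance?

# | Opening | Interest | Payment | End bal
1 | $6,672.08 | $126.76 | $126.76 | $6,672.08
2 | $6,672.08 | $126.76 | $126.76 | $6,672.08
3 | $6,672.08 | $126.76 | $126.76 | $6,672.08
4 | $6,672.08 | $126.76 | $1,755.61 | $5,043.23
5 | $5,043.23 | $95.82 | $1,755.61 | $3,383.44
6 | $3,383.44 | $64.28 | $1,755.61 | $1,692.11
7 | $1,692.11 | $32.15 | $1,724.26 | $0.00

$1,724.26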